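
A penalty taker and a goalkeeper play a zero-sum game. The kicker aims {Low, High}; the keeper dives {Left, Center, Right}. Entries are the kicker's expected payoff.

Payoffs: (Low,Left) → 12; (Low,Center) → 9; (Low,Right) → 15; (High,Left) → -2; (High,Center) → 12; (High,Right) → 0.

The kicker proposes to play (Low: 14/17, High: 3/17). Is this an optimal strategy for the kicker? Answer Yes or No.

Yes

Against Left this mix gives (14/17)·12 + (3/17)·(-2) = 162/17.
Against Center this mix gives (14/17)·9 + (3/17)·12 = 162/17.
Against Right this mix gives (14/17)·15 + (3/17)·0 = 210/17.
All of the keeper's active replies (Left, Center) yield 162/17, and no column does worse for the kicker. The mix makes the keeper indifferent and guarantees 162/17, so it is optimal.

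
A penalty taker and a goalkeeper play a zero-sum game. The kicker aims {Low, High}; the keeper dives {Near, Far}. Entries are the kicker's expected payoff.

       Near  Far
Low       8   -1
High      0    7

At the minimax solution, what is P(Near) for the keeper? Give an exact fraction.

1/2

Row minima: Low → -1, High → 0; maximin = 0.
Column maxima: Near → 8, Far → 7; minimax = 7.
0 ≠ 7, so there is no saddle point; optimal play is mixed.
Let the kicker play Low with probability p. Expected payoff against Near: 8p + 0(1−p) = 8p; against Far: (-1)p + 7(1−p) = −8p + 7.
Setting these equal: 8p = −8p + 7 ⇒ 16p = 7 ⇒ p = 7/16, and the value is (8)·(7/16) = 7/2.
For the keeper: with q = P(Near), equating Low's and High's payoffs gives 9q − 1 = −7q + 7 ⇒ q = 1/2.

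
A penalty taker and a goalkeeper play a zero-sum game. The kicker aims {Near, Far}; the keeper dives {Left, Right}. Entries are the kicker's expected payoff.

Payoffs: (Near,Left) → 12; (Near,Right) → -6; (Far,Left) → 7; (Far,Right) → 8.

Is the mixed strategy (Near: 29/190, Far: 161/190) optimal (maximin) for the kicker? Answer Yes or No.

Against Left this mix gives (29/190)·12 + (161/190)·7 = 295/38.
Against Right this mix gives (29/190)·(-6) + (161/190)·8 = 557/95.
The keeper will play Right, holding the kicker to 557/95. Shifting weight toward the row that does better against Right would raise this floor (the equalizing mix achieves 138/19 against both Right and Left), so the proposed strategy is not optimal.

No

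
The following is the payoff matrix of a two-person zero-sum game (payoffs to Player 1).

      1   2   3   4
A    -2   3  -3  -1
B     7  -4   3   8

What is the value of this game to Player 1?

Row minima: A → -3, B → -4; maximin = -3.
Column maxima: 1 → 7, 2 → 3, 3 → 3, 4 → 8; minimax = 3.
-3 ≠ 3, so there is no saddle point; optimal play is mixed.
1 is strictly dominated by 3 (it gives Player 1 strictly more in every row), so Player 2 never plays it.
4 is strictly dominated by 3 (it gives Player 1 strictly more in every row), so Player 2 never plays it.
On the remaining 2×2 (A, B vs 2, 3):
Let Player 1 play A with probability p. Expected payoff against 2: 3p + (-4)(1−p) = 7p − 4; against 3: (-3)p + 3(1−p) = −6p + 3.
Setting these equal: 7p − 4 = −6p + 3 ⇒ 13p = 7 ⇒ p = 7/13, and the value is (7)·(7/13) − 4 = -3/13.
For Player 2: with q = P(2), equating A's and B's payoffs gives 6q − 3 = −7q + 3 ⇒ q = 6/13.

-3/13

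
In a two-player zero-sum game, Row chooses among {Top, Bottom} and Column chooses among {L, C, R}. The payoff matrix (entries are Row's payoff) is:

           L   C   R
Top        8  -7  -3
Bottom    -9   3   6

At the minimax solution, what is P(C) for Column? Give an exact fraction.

Row minima: Top → -7, Bottom → -9; maximin = -7.
Column maxima: L → 8, C → 3, R → 6; minimax = 3.
-7 ≠ 3, so there is no saddle point; optimal play is mixed.
R is strictly dominated by C (it gives Row strictly more in every row), so Column never plays it.
On the remaining 2×2 (Top, Bottom vs L, C):
Let Row play Top with probability p. Expected payoff against L: 8p + (-9)(1−p) = 17p − 9; against C: (-7)p + 3(1−p) = −10p + 3.
Setting these equal: 17p − 9 = −10p + 3 ⇒ 27p = 12 ⇒ p = 4/9, and the value is (17)·(4/9) − 9 = -13/9.
For Column: with q = P(L), equating Top's and Bottom's payoffs gives 15q − 7 = −12q + 3 ⇒ q = 10/27.

17/27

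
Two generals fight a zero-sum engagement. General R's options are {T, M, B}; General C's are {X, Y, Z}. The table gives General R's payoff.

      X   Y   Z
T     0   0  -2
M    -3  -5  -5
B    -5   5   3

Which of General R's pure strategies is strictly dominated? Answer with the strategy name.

M

T gives a strictly higher payoff than M against every column: 0 > -3, 0 > -5, -2 > -5.
So M is strictly dominated and General R never plays it.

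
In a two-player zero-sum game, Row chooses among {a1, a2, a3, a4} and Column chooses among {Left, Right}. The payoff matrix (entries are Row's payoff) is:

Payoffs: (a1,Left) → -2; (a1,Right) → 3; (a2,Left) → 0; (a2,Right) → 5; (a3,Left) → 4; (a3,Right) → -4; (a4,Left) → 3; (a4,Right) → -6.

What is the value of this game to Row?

20/13

Row minima: a1 → -2, a2 → 0, a3 → -4, a4 → -6; maximin = 0.
Column maxima: Left → 4, Right → 5; minimax = 4.
0 ≠ 4, so there is no saddle point; optimal play is mixed.
a1 is strictly dominated by a2, so Row never plays it.
a4 is strictly dominated by a3, so Row never plays it.
On the remaining 2×2 (a2, a3 vs Left, Right):
Let Row play a2 with probability p. Expected payoff against Left: 0p + 4(1−p) = −4p + 4; against Right: 5p + (-4)(1−p) = 9p − 4.
Setting these equal: −4p + 4 = 9p − 4 ⇒ −13p = -8 ⇒ p = 8/13, and the value is (-4)·(8/13) + 4 = 20/13.
For Column: with q = P(Left), equating a2's and a3's payoffs gives −5q + 5 = 8q − 4 ⇒ q = 9/13.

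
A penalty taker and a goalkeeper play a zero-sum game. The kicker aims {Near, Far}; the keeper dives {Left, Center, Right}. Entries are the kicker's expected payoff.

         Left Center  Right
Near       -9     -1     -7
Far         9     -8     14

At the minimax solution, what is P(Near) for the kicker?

Row minima: Near → -9, Far → -8; maximin = -8.
Column maxima: Left → 9, Center → -1, Right → 14; minimax = -1.
-8 ≠ -1, so there is no saddle point; optimal play is mixed.
Right is strictly dominated by Left (it gives the kicker strictly more in every row), so the keeper never plays it.
On the remaining 2×2 (Near, Far vs Left, Center):
Let the kicker play Near with probability p. Expected payoff against Left: (-9)p + 9(1−p) = −18p + 9; against Center: (-1)p + (-8)(1−p) = 7p − 8.
Setting these equal: −18p + 9 = 7p − 8 ⇒ −25p = -17 ⇒ p = 17/25, and the value is (-18)·(17/25) + 9 = -81/25.
For the keeper: with q = P(Left), equating Near's and Far's payoffs gives −8q − 1 = 17q − 8 ⇒ q = 7/25.

17/25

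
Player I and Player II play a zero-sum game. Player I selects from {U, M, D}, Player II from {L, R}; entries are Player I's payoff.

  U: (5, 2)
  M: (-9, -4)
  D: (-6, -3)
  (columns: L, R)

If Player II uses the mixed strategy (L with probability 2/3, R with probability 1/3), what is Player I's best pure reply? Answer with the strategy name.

U

Expected payoff of U: (2/3)·5 + (1/3)·2 = 4.
Expected payoff of M: (2/3)·(-9) + (1/3)·(-4) = -22/3.
Expected payoff of D: (2/3)·(-6) + (1/3)·(-3) = -5.
The largest is 4, so Player I's best response is U.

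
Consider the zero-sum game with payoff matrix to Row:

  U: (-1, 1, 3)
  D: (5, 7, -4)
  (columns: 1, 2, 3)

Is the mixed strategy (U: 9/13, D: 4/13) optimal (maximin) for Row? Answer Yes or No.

Yes

Against 1 this mix gives (9/13)·(-1) + (4/13)·5 = 11/13.
Against 2 this mix gives (9/13)·1 + (4/13)·7 = 37/13.
Against 3 this mix gives (9/13)·3 + (4/13)·(-4) = 11/13.
All of Column's active replies (1, 3) yield 11/13, and no column does worse for Row. The mix makes Column indifferent and guarantees 11/13, so it is optimal.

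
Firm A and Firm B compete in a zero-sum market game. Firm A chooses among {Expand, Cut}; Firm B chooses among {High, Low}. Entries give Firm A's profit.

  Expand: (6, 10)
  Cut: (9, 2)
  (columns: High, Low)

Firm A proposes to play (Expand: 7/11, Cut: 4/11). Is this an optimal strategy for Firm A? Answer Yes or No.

Yes

Against High this mix gives (7/11)·6 + (4/11)·9 = 78/11.
Against Low this mix gives (7/11)·10 + (4/11)·2 = 78/11.
All of Firm B's active replies (High, Low) yield 78/11, and no column does worse for Firm A. The mix makes Firm B indifferent and guarantees 78/11, so it is optimal.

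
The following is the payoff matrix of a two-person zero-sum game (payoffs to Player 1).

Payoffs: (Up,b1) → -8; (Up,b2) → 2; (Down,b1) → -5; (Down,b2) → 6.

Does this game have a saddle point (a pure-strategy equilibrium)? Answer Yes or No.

Yes

Row minima: Up → -8, Down → -5; maximin = -5.
Column maxima: b1 → -5, b2 → 6; minimax = -5.
maximin = minimax = -5, so a saddle point exists.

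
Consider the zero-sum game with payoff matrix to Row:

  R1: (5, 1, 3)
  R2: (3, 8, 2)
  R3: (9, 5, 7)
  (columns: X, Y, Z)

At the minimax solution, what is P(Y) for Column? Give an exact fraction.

Row minima: R1 → 1, R2 → 2, R3 → 5; maximin = 5.
Column maxima: X → 9, Y → 8, Z → 7; minimax = 7.
5 ≠ 7, so there is no saddle point; optimal play is mixed.
R1 is strictly dominated by R3, so Row never plays it.
X is strictly dominated by Z (it gives Row strictly more in every row), so Column never plays it.
On the remaining 2×2 (R2, R3 vs Y, Z):
Let Row play R2 with probability p. Expected payoff against Y: 8p + 5(1−p) = 3p + 5; against Z: 2p + 7(1−p) = −5p + 7.
Setting these equal: 3p + 5 = −5p + 7 ⇒ 8p = 2 ⇒ p = 1/4, and the value is (3)·(1/4) + 5 = 23/4.
For Column: with q = P(Y), equating R2's and R3's payoffs gives 6q + 2 = −2q + 7 ⇒ q = 5/8.

5/8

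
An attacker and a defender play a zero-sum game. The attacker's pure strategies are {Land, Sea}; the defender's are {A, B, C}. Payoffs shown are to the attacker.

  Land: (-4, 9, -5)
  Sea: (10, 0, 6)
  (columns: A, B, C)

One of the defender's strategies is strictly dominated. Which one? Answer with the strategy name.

C holds the attacker's payoff strictly below A in every row: -5 < -4, 6 < 10.
So A is strictly dominated for the defender.

A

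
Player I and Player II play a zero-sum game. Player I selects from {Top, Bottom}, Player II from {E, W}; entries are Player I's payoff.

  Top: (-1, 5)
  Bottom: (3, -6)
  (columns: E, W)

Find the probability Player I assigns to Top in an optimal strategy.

3/5

Row minima: Top → -1, Bottom → -6; maximin = -1.
Column maxima: E → 3, W → 5; minimax = 3.
-1 ≠ 3, so there is no saddle point; optimal play is mixed.
Let Player I play Top with probability p. Expected payoff against E: (-1)p + 3(1−p) = −4p + 3; against W: 5p + (-6)(1−p) = 11p − 6.
Setting these equal: −4p + 3 = 11p − 6 ⇒ −15p = -9 ⇒ p = 3/5, and the value is (-4)·(3/5) + 3 = 3/5.
For Player II: with q = P(E), equating Top's and Bottom's payoffs gives −6q + 5 = 9q − 6 ⇒ q = 11/15.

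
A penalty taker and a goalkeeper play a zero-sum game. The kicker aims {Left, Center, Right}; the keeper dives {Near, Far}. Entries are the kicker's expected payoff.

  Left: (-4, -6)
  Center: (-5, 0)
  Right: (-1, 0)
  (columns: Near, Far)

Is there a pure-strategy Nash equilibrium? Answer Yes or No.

Row minima: Left → -6, Center → -5, Right → -1; maximin = -1.
Column maxima: Near → -1, Far → 0; minimax = -1.
maximin = minimax = -1, so a saddle point exists.

Yes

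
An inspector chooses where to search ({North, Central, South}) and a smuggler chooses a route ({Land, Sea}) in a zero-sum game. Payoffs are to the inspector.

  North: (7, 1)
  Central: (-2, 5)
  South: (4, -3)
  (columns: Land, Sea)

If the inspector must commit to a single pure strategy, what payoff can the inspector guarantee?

Row minima: North → 1, Central → -2, South → -3.
The best of these is 1.

1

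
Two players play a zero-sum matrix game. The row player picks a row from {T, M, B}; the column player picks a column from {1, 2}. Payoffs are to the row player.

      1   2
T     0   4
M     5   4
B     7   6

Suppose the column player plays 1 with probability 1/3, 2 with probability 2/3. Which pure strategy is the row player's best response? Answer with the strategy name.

Expected payoff of T: (1/3)·0 + (2/3)·4 = 8/3.
Expected payoff of M: (1/3)·5 + (2/3)·4 = 13/3.
Expected payoff of B: (1/3)·7 + (2/3)·6 = 19/3.
The largest is 19/3, so the row player's best response is B.

B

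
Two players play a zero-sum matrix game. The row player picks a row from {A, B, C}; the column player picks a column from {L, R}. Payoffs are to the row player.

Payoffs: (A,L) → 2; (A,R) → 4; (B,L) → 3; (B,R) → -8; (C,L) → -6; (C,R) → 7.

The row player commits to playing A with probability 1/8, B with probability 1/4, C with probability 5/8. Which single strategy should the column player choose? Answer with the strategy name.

L

If the column player plays L, the row player's expected payoff is (1/8)·2 + (1/4)·3 + (5/8)·(-6) = -11/4.
If the column player plays R, the row player's expected payoff is (1/8)·4 + (1/4)·(-8) + (5/8)·7 = 23/8.
The column player minimizes the row player's payoff; the smallest is -11/4, so the best response is L.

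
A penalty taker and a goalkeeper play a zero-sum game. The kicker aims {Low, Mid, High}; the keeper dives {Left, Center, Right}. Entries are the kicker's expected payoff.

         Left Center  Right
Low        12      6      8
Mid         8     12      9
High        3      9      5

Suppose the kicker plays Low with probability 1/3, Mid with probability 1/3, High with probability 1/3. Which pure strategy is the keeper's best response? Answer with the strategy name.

If the keeper plays Left, the kicker's expected payoff is (1/3)·12 + (1/3)·8 + (1/3)·3 = 23/3.
If the keeper plays Center, the kicker's expected payoff is (1/3)·6 + (1/3)·12 + (1/3)·9 = 9.
If the keeper plays Right, the kicker's expected payoff is (1/3)·8 + (1/3)·9 + (1/3)·5 = 22/3.
The keeper minimizes the kicker's payoff; the smallest is 22/3, so the best response is Right.

Right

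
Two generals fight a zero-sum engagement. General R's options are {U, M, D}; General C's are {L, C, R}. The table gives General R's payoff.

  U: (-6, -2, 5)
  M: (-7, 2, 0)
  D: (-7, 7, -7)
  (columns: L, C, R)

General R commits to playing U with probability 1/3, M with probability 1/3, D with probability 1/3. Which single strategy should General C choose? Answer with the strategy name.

If General C plays L, General R's expected payoff is (1/3)·(-6) + (1/3)·(-7) + (1/3)·(-7) = -20/3.
If General C plays C, General R's expected payoff is (1/3)·(-2) + (1/3)·2 + (1/3)·7 = 7/3.
If General C plays R, General R's expected payoff is (1/3)·5 + (1/3)·0 + (1/3)·(-7) = -2/3.
General C minimizes General R's payoff; the smallest is -20/3, so the best response is L.

L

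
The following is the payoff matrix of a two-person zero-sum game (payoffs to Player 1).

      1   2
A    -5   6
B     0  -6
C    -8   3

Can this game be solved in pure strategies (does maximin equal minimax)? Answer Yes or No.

Row minima: A → -5, B → -6, C → -8; maximin = -5.
Column maxima: 1 → 0, 2 → 6; minimax = 0.
-5 ≠ 0, so no pure-strategy equilibrium exists.

No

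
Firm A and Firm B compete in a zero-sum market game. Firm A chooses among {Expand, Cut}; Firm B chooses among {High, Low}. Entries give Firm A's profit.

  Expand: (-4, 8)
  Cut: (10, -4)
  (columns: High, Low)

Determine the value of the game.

32/13

Row minima: Expand → -4, Cut → -4; maximin = -4.
Column maxima: High → 10, Low → 8; minimax = 8.
-4 ≠ 8, so there is no saddle point; optimal play is mixed.
Let Firm A play Expand with probability p. Expected payoff against High: (-4)p + 10(1−p) = −14p + 10; against Low: 8p + (-4)(1−p) = 12p − 4.
Setting these equal: −14p + 10 = 12p − 4 ⇒ −26p = -14 ⇒ p = 7/13, and the value is (-14)·(7/13) + 10 = 32/13.
For Firm B: with q = P(High), equating Expand's and Cut's payoffs gives −12q + 8 = 14q − 4 ⇒ q = 6/13.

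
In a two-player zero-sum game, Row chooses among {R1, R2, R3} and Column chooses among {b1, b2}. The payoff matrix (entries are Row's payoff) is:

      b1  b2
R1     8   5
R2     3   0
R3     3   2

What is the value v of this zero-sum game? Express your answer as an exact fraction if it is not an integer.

5

Row minima: R1 → 5, R2 → 0, R3 → 2; maximin = 5.
Column maxima: b1 → 8, b2 → 5; minimax = 5.
Since maximin = minimax = 5, there is a saddle point and the value is 5.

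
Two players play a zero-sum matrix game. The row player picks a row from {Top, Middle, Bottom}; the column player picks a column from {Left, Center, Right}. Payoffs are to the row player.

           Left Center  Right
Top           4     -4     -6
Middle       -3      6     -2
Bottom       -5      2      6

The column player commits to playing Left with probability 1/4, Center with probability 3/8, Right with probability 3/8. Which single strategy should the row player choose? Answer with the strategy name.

Expected payoff of Top: (1/4)·4 + (3/8)·(-4) + (3/8)·(-6) = -11/4.
Expected payoff of Middle: (1/4)·(-3) + (3/8)·6 + (3/8)·(-2) = 3/4.
Expected payoff of Bottom: (1/4)·(-5) + (3/8)·2 + (3/8)·6 = 7/4.
The largest is 7/4, so the row player's best response is Bottom.

Bottom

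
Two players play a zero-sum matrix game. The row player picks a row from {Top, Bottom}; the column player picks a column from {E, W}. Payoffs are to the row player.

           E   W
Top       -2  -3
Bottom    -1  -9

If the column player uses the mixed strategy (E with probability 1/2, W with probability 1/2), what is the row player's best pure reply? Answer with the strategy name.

Top

Expected payoff of Top: (1/2)·(-2) + (1/2)·(-3) = -5/2.
Expected payoff of Bottom: (1/2)·(-1) + (1/2)·(-9) = -5.
The largest is -5/2, so the row player's best response is Top.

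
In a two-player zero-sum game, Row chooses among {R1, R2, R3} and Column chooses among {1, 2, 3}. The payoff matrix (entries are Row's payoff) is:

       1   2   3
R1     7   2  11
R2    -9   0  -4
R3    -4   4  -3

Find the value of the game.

36/13

Row minima: R1 → 2, R2 → -9, R3 → -4; maximin = 2.
Column maxima: 1 → 7, 2 → 4, 3 → 11; minimax = 4.
2 ≠ 4, so there is no saddle point; optimal play is mixed.
R2 is strictly dominated by R1, so Row never plays it.
3 is strictly dominated by 1 (it gives Row strictly more in every row), so Column never plays it.
On the remaining 2×2 (R1, R3 vs 1, 2):
Let Row play R1 with probability p. Expected payoff against 1: 7p + (-4)(1−p) = 11p − 4; against 2: 2p + 4(1−p) = −2p + 4.
Setting these equal: 11p − 4 = −2p + 4 ⇒ 13p = 8 ⇒ p = 8/13, and the value is (11)·(8/13) − 4 = 36/13.
For Column: with q = P(1), equating R1's and R3's payoffs gives 5q + 2 = −8q + 4 ⇒ q = 2/13.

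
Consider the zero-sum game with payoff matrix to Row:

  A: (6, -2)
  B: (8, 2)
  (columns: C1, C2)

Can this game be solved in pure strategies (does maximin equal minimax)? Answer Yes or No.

Yes

Row minima: A → -2, B → 2; maximin = 2.
Column maxima: C1 → 8, C2 → 2; minimax = 2.
maximin = minimax = 2, so a saddle point exists.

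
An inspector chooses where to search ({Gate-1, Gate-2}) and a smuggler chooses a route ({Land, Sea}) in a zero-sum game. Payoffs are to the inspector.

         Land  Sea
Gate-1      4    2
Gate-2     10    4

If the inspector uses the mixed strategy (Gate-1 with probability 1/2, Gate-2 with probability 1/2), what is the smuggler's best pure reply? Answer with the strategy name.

Sea

If the smuggler plays Land, the inspector's expected payoff is (1/2)·4 + (1/2)·10 = 7.
If the smuggler plays Sea, the inspector's expected payoff is (1/2)·2 + (1/2)·4 = 3.
The smuggler minimizes the inspector's payoff; the smallest is 3, so the best response is Sea.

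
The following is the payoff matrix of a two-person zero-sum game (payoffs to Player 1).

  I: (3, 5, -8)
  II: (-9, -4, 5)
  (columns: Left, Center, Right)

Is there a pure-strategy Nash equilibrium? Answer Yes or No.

No

Row minima: I → -8, II → -9; maximin = -8.
Column maxima: Left → 3, Center → 5, Right → 5; minimax = 3.
-8 ≠ 3, so no pure-strategy equilibrium exists.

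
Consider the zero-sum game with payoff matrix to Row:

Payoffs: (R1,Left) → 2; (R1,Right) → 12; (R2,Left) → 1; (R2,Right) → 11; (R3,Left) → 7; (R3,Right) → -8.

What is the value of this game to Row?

Row minima: R1 → 2, R2 → 1, R3 → -8; maximin = 2.
Column maxima: Left → 7, Right → 12; minimax = 7.
2 ≠ 7, so there is no saddle point; optimal play is mixed.
R2 is strictly dominated by R1, so Row never plays it.
On the remaining 2×2 (R1, R3 vs Left, Right):
Let Row play R1 with probability p. Expected payoff against Left: 2p + 7(1−p) = −5p + 7; against Right: 12p + (-8)(1−p) = 20p − 8.
Setting these equal: −5p + 7 = 20p − 8 ⇒ −25p = -15 ⇒ p = 3/5, and the value is (-5)·(3/5) + 7 = 4.
For Column: with q = P(Left), equating R1's and R3's payoffs gives −10q + 12 = 15q − 8 ⇒ q = 4/5.

4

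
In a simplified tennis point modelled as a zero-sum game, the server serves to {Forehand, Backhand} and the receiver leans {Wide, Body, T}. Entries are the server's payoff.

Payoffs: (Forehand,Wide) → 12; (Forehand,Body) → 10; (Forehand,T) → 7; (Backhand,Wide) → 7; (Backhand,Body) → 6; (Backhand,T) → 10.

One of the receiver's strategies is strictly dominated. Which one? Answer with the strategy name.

Wide

Body holds the server's payoff strictly below Wide in every row: 10 < 12, 6 < 7.
So Wide is strictly dominated for the receiver.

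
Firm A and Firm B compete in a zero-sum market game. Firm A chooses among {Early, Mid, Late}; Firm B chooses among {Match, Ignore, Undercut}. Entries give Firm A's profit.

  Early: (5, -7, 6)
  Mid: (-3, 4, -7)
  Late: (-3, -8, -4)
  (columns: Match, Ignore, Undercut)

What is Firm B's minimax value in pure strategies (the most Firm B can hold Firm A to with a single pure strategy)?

4

Column maxima: Match → 5, Ignore → 4, Undercut → 6.
The smallest of these is 4.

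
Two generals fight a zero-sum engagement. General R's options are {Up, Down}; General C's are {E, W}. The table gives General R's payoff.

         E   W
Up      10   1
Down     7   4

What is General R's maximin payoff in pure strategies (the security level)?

4

Row minima: Up → 1, Down → 4.
The best of these is 4.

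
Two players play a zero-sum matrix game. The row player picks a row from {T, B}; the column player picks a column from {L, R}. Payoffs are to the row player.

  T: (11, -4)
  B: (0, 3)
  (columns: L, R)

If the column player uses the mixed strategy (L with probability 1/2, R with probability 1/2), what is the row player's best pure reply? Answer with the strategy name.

T

Expected payoff of T: (1/2)·11 + (1/2)·(-4) = 7/2.
Expected payoff of B: (1/2)·0 + (1/2)·3 = 3/2.
The largest is 7/2, so the row player's best response is T.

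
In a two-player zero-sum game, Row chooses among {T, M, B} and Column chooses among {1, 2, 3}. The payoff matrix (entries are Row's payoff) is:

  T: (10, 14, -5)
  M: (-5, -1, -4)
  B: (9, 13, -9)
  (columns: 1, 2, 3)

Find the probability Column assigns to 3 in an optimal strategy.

Row minima: T → -5, M → -5, B → -9; maximin = -5.
Column maxima: 1 → 10, 2 → 14, 3 → -4; minimax = -4.
-5 ≠ -4, so there is no saddle point; optimal play is mixed.
B is strictly dominated by T, so Row never plays it.
2 is strictly dominated by 1 (it gives Row strictly more in every row), so Column never plays it.
On the remaining 2×2 (T, M vs 1, 3):
Let Row play T with probability p. Expected payoff against 1: 10p + (-5)(1−p) = 15p − 5; against 3: (-5)p + (-4)(1−p) = −p − 4.
Setting these equal: 15p − 5 = −p − 4 ⇒ 16p = 1 ⇒ p = 1/16, and the value is (15)·(1/16) − 5 = -65/16.
For Column: with q = P(1), equating T's and M's payoffs gives 15q − 5 = −q − 4 ⇒ q = 1/16.

15/16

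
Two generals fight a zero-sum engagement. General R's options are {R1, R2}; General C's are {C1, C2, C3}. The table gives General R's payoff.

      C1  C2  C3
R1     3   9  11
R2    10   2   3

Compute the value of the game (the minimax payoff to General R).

Row minima: R1 → 3, R2 → 2; maximin = 3.
Column maxima: C1 → 10, C2 → 9, C3 → 11; minimax = 9.
3 ≠ 9, so there is no saddle point; optimal play is mixed.
C3 is strictly dominated by C2 (it gives General R strictly more in every row), so General C never plays it.
On the remaining 2×2 (R1, R2 vs C1, C2):
Let General R play R1 with probability p. Expected payoff against C1: 3p + 10(1−p) = −7p + 10; against C2: 9p + 2(1−p) = 7p + 2.
Setting these equal: −7p + 10 = 7p + 2 ⇒ −14p = -8 ⇒ p = 4/7, and the value is (-7)·(4/7) + 10 = 6.
For General C: with q = P(C1), equating R1's and R2's payoffs gives −6q + 9 = 8q + 2 ⇒ q = 1/2.

6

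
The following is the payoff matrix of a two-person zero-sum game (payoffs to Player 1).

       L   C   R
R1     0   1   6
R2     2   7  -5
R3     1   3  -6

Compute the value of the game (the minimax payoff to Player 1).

12/13

Row minima: R1 → 0, R2 → -5, R3 → -6; maximin = 0.
Column maxima: L → 2, C → 7, R → 6; minimax = 2.
0 ≠ 2, so there is no saddle point; optimal play is mixed.
R3 is strictly dominated by R2, so Player 1 never plays it.
C is strictly dominated by L (it gives Player 1 strictly more in every row), so Player 2 never plays it.
On the remaining 2×2 (R1, R2 vs L, R):
Let Player 1 play R1 with probability p. Expected payoff against L: 0p + 2(1−p) = −2p + 2; against R: 6p + (-5)(1−p) = 11p − 5.
Setting these equal: −2p + 2 = 11p − 5 ⇒ −13p = -7 ⇒ p = 7/13, and the value is (-2)·(7/13) + 2 = 12/13.
For Player 2: with q = P(L), equating R1's and R2's payoffs gives −6q + 6 = 7q − 5 ⇒ q = 11/13.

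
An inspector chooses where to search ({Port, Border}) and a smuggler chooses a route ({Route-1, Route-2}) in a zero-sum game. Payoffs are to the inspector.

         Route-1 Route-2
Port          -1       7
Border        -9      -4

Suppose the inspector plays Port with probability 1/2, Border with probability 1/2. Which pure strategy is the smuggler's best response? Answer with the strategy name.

If the smuggler plays Route-1, the inspector's expected payoff is (1/2)·(-1) + (1/2)·(-9) = -5.
If the smuggler plays Route-2, the inspector's expected payoff is (1/2)·7 + (1/2)·(-4) = 3/2.
The smuggler minimizes the inspector's payoff; the smallest is -5, so the best response is Route-1.

Route-1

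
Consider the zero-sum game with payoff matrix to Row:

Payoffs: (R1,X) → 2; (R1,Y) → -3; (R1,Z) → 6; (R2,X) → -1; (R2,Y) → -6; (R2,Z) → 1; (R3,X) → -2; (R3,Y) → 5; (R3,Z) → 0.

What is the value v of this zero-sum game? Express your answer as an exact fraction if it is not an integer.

1/3

Row minima: R1 → -3, R2 → -6, R3 → -2; maximin = -2.
Column maxima: X → 2, Y → 5, Z → 6; minimax = 2.
-2 ≠ 2, so there is no saddle point; optimal play is mixed.
R2 is strictly dominated by R1, so Row never plays it.
Z is strictly dominated by X (it gives Row strictly more in every row), so Column never plays it.
On the remaining 2×2 (R1, R3 vs X, Y):
Let Row play R1 with probability p. Expected payoff against X: 2p + (-2)(1−p) = 4p − 2; against Y: (-3)p + 5(1−p) = −8p + 5.
Setting these equal: 4p − 2 = −8p + 5 ⇒ 12p = 7 ⇒ p = 7/12, and the value is (4)·(7/12) − 2 = 1/3.
For Column: with q = P(X), equating R1's and R3's payoffs gives 5q − 3 = −7q + 5 ⇒ q = 2/3.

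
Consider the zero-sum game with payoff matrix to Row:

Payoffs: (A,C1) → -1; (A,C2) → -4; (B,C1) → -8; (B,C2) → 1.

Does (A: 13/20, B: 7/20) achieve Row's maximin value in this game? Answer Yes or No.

Against C1 this mix gives (13/20)·(-1) + (7/20)·(-8) = -69/20.
Against C2 this mix gives (13/20)·(-4) + (7/20)·1 = -9/4.
Column will play C1, holding Row to -69/20. Shifting weight toward the row that does better against C1 would raise this floor (the equalizing mix achieves -11/4 against both C1 and C2), so the proposed strategy is not optimal.

No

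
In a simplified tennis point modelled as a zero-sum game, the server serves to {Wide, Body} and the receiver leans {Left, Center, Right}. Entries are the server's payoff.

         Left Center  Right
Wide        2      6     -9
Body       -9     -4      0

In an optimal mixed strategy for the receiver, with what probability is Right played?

11/20

Row minima: Wide → -9, Body → -9; maximin = -9.
Column maxima: Left → 2, Center → 6, Right → 0; minimax = 0.
-9 ≠ 0, so there is no saddle point; optimal play is mixed.
Center is strictly dominated by Left (it gives the server strictly more in every row), so the receiver never plays it.
On the remaining 2×2 (Wide, Body vs Left, Right):
Let the server play Wide with probability p. Expected payoff against Left: 2p + (-9)(1−p) = 11p − 9; against Right: (-9)p + 0(1−p) = −9p.
Setting these equal: 11p − 9 = −9p ⇒ 20p = 9 ⇒ p = 9/20, and the value is (11)·(9/20) − 9 = -81/20.
For the receiver: with q = P(Left), equating Wide's and Body's payoffs gives 11q − 9 = −9q ⇒ q = 9/20.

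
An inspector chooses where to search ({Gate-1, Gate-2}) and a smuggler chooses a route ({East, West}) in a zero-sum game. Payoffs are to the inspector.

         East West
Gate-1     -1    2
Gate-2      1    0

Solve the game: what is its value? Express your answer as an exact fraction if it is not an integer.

1/2

Row minima: Gate-1 → -1, Gate-2 → 0; maximin = 0.
Column maxima: East → 1, West → 2; minimax = 1.
0 ≠ 1, so there is no saddle point; optimal play is mixed.
Let the inspector play Gate-1 with probability p. Expected payoff against East: (-1)p + 1(1−p) = −2p + 1; against West: 2p + 0(1−p) = 2p.
Setting these equal: −2p + 1 = 2p ⇒ −4p = -1 ⇒ p = 1/4, and the value is (-2)·(1/4) + 1 = 1/2.
For the smuggler: with q = P(East), equating Gate-1's and Gate-2's payoffs gives −3q + 2 = q ⇒ q = 1/2.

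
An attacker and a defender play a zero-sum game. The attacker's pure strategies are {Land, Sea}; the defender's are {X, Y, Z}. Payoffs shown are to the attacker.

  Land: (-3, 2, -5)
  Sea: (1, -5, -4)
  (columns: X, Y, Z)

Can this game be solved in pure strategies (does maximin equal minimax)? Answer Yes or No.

Row minima: Land → -5, Sea → -5; maximin = -5.
Column maxima: X → 1, Y → 2, Z → -4; minimax = -4.
-5 ≠ -4, so no pure-strategy equilibrium exists.

No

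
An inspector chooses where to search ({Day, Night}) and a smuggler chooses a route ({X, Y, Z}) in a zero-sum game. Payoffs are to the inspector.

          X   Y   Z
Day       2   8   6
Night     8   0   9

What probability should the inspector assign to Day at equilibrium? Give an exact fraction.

4/7

Row minima: Day → 2, Night → 0; maximin = 2.
Column maxima: X → 8, Y → 8, Z → 9; minimax = 8.
2 ≠ 8, so there is no saddle point; optimal play is mixed.
Z is strictly dominated by X (it gives the inspector strictly more in every row), so the smuggler never plays it.
On the remaining 2×2 (Day, Night vs X, Y):
Let the inspector play Day with probability p. Expected payoff against X: 2p + 8(1−p) = −6p + 8; against Y: 8p + 0(1−p) = 8p.
Setting these equal: −6p + 8 = 8p ⇒ −14p = -8 ⇒ p = 4/7, and the value is (-6)·(4/7) + 8 = 32/7.
For the smuggler: with q = P(X), equating Day's and Night's payoffs gives −6q + 8 = 8q ⇒ q = 4/7.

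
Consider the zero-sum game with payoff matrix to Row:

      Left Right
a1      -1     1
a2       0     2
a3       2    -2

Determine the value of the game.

Row minima: a1 → -1, a2 → 0, a3 → -2; maximin = 0.
Column maxima: Left → 2, Right → 2; minimax = 2.
0 ≠ 2, so there is no saddle point; optimal play is mixed.
a1 is strictly dominated by a2, so Row never plays it.
On the remaining 2×2 (a2, a3 vs Left, Right):
Let Row play a2 with probability p. Expected payoff against Left: 0p + 2(1−p) = −2p + 2; against Right: 2p + (-2)(1−p) = 4p − 2.
Setting these equal: −2p + 2 = 4p − 2 ⇒ −6p = -4 ⇒ p = 2/3, and the value is (-2)·(2/3) + 2 = 2/3.
For Column: with q = P(Left), equating a2's and a3's payoffs gives −2q + 2 = 4q − 2 ⇒ q = 2/3.

2/3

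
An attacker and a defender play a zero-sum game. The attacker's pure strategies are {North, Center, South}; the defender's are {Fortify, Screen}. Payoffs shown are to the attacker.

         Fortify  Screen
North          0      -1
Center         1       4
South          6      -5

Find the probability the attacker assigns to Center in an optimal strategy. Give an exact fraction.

Row minima: North → -1, Center → 1, South → -5; maximin = 1.
Column maxima: Fortify → 6, Screen → 4; minimax = 4.
1 ≠ 4, so there is no saddle point; optimal play is mixed.
North is strictly dominated by Center, so the attacker never plays it.
On the remaining 2×2 (Center, South vs Fortify, Screen):
Let the attacker play Center with probability p. Expected payoff against Fortify: 1p + 6(1−p) = −5p + 6; against Screen: 4p + (-5)(1−p) = 9p − 5.
Setting these equal: −5p + 6 = 9p − 5 ⇒ −14p = -11 ⇒ p = 11/14, and the value is (-5)·(11/14) + 6 = 29/14.
For the defender: with q = P(Fortify), equating Center's and South's payoffs gives −3q + 4 = 11q − 5 ⇒ q = 9/14.

11/14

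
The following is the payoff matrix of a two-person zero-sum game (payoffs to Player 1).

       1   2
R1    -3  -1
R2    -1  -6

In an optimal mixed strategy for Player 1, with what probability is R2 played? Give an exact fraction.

2/7

Row minima: R1 → -3, R2 → -6; maximin = -3.
Column maxima: 1 → -1, 2 → -1; minimax = -1.
-3 ≠ -1, so there is no saddle point; optimal play is mixed.
Let Player 1 play R1 with probability p. Expected payoff against 1: (-3)p + (-1)(1−p) = −2p − 1; against 2: (-1)p + (-6)(1−p) = 5p − 6.
Setting these equal: −2p − 1 = 5p − 6 ⇒ −7p = -5 ⇒ p = 5/7, and the value is (-2)·(5/7) − 1 = -17/7.
For Player 2: with q = P(1), equating R1's and R2's payoffs gives −2q − 1 = 5q − 6 ⇒ q = 5/7.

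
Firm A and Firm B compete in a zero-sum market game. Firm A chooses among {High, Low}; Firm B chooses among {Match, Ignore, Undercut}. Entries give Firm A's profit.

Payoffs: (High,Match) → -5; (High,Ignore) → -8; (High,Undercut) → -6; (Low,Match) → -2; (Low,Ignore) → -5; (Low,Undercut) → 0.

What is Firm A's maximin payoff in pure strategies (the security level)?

Row minima: High → -8, Low → -5.
The best of these is -5.

-5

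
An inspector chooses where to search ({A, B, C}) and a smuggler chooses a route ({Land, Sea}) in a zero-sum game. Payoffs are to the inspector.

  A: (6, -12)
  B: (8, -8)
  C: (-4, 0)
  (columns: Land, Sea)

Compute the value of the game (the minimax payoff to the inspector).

-8/5

Row minima: A → -12, B → -8, C → -4; maximin = -4.
Column maxima: Land → 8, Sea → 0; minimax = 0.
-4 ≠ 0, so there is no saddle point; optimal play is mixed.
A is strictly dominated by B, so the inspector never plays it.
On the remaining 2×2 (B, C vs Land, Sea):
Let the inspector play B with probability p. Expected payoff against Land: 8p + (-4)(1−p) = 12p − 4; against Sea: (-8)p + 0(1−p) = −8p.
Setting these equal: 12p − 4 = −8p ⇒ 20p = 4 ⇒ p = 1/5, and the value is (12)·(1/5) − 4 = -8/5.
For the smuggler: with q = P(Land), equating B's and C's payoffs gives 16q − 8 = −4q ⇒ q = 2/5.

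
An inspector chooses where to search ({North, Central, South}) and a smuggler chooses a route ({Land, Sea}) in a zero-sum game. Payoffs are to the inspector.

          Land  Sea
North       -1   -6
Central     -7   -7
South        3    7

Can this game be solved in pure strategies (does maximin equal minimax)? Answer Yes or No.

Yes

Row minima: North → -6, Central → -7, South → 3; maximin = 3.
Column maxima: Land → 3, Sea → 7; minimax = 3.
maximin = minimax = 3, so a saddle point exists.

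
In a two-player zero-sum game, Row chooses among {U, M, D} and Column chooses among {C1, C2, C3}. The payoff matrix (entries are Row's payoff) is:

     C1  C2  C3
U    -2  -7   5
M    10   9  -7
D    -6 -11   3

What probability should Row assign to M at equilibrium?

Row minima: U → -7, M → -7, D → -11; maximin = -7.
Column maxima: C1 → 10, C2 → 9, C3 → 5; minimax = 5.
-7 ≠ 5, so there is no saddle point; optimal play is mixed.
D is strictly dominated by U, so Row never plays it.
C1 is strictly dominated by C2 (it gives Row strictly more in every row), so Column never plays it.
On the remaining 2×2 (U, M vs C2, C3):
Let Row play U with probability p. Expected payoff against C2: (-7)p + 9(1−p) = −16p + 9; against C3: 5p + (-7)(1−p) = 12p − 7.
Setting these equal: −16p + 9 = 12p − 7 ⇒ −28p = -16 ⇒ p = 4/7, and the value is (-16)·(4/7) + 9 = -1/7.
For Column: with q = P(C2), equating U's and M's payoffs gives −12q + 5 = 16q − 7 ⇒ q = 3/7.

3/7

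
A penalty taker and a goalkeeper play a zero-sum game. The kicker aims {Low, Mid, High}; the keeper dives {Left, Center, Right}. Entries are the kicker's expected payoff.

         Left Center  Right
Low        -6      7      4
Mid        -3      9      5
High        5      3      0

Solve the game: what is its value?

Row minima: Low → -6, Mid → -3, High → 0; maximin = 0.
Column maxima: Left → 5, Center → 9, Right → 5; minimax = 5.
0 ≠ 5, so there is no saddle point; optimal play is mixed.
Low is strictly dominated by Mid, so the kicker never plays it.
Center is strictly dominated by Right (it gives the kicker strictly more in every row), so the keeper never plays it.
On the remaining 2×2 (Mid, High vs Left, Right):
Let the kicker play Mid with probability p. Expected payoff against Left: (-3)p + 5(1−p) = −8p + 5; against Right: 5p + 0(1−p) = 5p.
Setting these equal: −8p + 5 = 5p ⇒ −13p = -5 ⇒ p = 5/13, and the value is (-8)·(5/13) + 5 = 25/13.
For the keeper: with q = P(Left), equating Mid's and High's payoffs gives −8q + 5 = 5q ⇒ q = 5/13.

25/13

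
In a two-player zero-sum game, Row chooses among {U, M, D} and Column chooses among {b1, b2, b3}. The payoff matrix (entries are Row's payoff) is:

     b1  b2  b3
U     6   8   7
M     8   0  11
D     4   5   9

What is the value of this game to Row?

32/5

Row minima: U → 6, M → 0, D → 4; maximin = 6.
Column maxima: b1 → 8, b2 → 8, b3 → 11; minimax = 8.
6 ≠ 8, so there is no saddle point; optimal play is mixed.
b3 is strictly dominated by b1 (it gives Row strictly more in every row), so Column never plays it.
With b3 eliminated, D is strictly dominated by U (U gives Row strictly more in every remaining column), so Row never plays it.
On the remaining 2×2 (U, M vs b1, b2):
Let Row play U with probability p. Expected payoff against b1: 6p + 8(1−p) = −2p + 8; against b2: 8p + 0(1−p) = 8p.
Setting these equal: −2p + 8 = 8p ⇒ −10p = -8 ⇒ p = 4/5, and the value is (-2)·(4/5) + 8 = 32/5.
For Column: with q = P(b1), equating U's and M's payoffs gives −2q + 8 = 8q ⇒ q = 4/5.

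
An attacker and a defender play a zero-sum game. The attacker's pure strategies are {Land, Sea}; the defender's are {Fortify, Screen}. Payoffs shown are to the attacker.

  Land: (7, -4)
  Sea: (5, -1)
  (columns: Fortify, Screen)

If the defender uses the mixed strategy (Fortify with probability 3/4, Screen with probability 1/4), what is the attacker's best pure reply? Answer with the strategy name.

Expected payoff of Land: (3/4)·7 + (1/4)·(-4) = 17/4.
Expected payoff of Sea: (3/4)·5 + (1/4)·(-1) = 7/2.
The largest is 17/4, so the attacker's best response is Land.

Land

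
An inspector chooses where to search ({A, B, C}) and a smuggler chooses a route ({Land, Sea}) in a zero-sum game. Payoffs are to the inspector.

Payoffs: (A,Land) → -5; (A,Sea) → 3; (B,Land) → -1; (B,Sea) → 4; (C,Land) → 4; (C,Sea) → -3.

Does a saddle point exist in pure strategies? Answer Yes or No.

Row minima: A → -5, B → -1, C → -3; maximin = -1.
Column maxima: Land → 4, Sea → 4; minimax = 4.
-1 ≠ 4, so no pure-strategy equilibrium exists.

No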